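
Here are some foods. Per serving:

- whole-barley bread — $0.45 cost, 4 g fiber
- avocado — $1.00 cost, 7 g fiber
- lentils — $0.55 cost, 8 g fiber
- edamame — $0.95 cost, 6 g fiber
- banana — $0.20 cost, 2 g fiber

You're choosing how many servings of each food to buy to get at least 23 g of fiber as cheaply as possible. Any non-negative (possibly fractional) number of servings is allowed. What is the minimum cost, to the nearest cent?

$1.58

Cost per g of fiber: lentils $0.0688, banana $0.1000, whole-barley bread $0.1125, avocado $0.1429, edamame $0.1583.
With no serving limits, use only lentils: 23 g / 8 g = 2.875 servings × $0.55 = $1.58.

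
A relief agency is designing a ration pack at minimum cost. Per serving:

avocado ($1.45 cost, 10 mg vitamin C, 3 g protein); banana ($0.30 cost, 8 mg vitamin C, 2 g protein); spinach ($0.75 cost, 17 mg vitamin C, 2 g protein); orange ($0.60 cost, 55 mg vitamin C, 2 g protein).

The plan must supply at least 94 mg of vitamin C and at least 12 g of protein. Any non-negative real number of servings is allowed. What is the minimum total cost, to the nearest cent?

$2.09

The cheapest plan sits at a corner of the feasible region — with two constraints it uses at most two foods.
avocado only: max(94/10, 12/3) = 9.4 servings → $13.63.
banana only: max(94/8, 12/2) = 11.75 servings → $3.52.
spinach only: max(94/17, 12/2) = 6 servings → $4.50.
orange only: max(94/55, 12/2) = 6 servings → $3.60.
avocado + banana: the both-tight solution has a negative serving — not a feasible corner.
avocado + spinach with both tight: 0.5161 servings and 5.226 servings → $4.67.
avocado + orange with both tight: 3.255 servings and 1.117 servings → $5.39.
banana + spinach with both tight: 0.8889 servings and 5.111 servings → $4.10.
banana + orange with both tight: 5.021 servings and 0.9787 servings → $2.09.
spinach + orange with both targets exact would need a negative amount; discard.
The minimum over all feasible corners is $2.09.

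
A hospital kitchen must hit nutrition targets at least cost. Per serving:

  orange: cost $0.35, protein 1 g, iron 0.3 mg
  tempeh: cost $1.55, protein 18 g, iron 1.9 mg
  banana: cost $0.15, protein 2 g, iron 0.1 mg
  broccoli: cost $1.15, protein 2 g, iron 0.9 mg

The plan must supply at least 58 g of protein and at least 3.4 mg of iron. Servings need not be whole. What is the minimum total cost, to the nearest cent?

$4.45

Check every corner: each single food scaled to meet both minima, and each pair solved so both constraints bind.
orange only: max(58/1, 3.4/0.3) = 58 servings → $20.30.
tempeh only: max(58/18, 3.4/1.9) = 3.222 servings → $4.99.
banana only: max(58/2, 3.4/0.1) = 34 servings → $5.10.
broccoli only: max(58/2, 3.4/0.9) = 29 servings → $33.35.
orange + tempeh: intersection lies outside the first quadrant.
orange + banana with both tight: 2 servings and 28 servings → $4.90.
orange + broccoli: the both-tight solution has a negative serving — not a feasible corner.
tempeh + banana with both tight: 0.5 servings and 24.5 servings → $4.45.
tempeh + broccoli: the both-tight solution has a negative serving — not a feasible corner.
banana + broccoli with both tight: 28.38 servings and 0.625 servings → $4.97.
So the least-cost plan costs $4.45.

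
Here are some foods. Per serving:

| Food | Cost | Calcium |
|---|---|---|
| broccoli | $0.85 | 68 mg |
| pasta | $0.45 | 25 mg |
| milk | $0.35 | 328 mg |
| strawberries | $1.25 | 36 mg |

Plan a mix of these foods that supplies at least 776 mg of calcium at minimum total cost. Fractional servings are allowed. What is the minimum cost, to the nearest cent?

$0.83

Cost per mg of calcium: milk $0.0011, broccoli $0.0125, pasta $0.0180, strawberries $0.0347.
With no serving limits, use only milk: 776 mg / 328 mg = 2.366 servings × $0.35 = $0.83.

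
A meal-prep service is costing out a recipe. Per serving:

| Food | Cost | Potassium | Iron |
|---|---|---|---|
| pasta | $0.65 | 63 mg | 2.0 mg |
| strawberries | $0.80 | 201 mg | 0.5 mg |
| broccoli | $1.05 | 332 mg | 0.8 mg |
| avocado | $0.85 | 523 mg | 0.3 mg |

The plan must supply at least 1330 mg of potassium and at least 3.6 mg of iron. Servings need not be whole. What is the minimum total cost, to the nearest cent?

$2.95

The cheapest plan sits at a corner of the feasible region — with two constraints it uses at most two foods.
pasta only: max(1330/63, 3.6/2.0) = 21.11 servings → $13.72.
strawberries only: max(1330/201, 3.6/0.5) = 7.2 servings → $5.76.
broccoli only: max(1330/332, 3.6/0.8) = 4.5 servings → $4.72.
avocado only: max(1330/523, 3.6/0.3) = 12 servings → $10.20.
pasta + strawberries with both tight: 0.1582 servings and 6.567 servings → $5.36.
pasta + broccoli with both tight: 0.2138 servings and 3.965 servings → $4.30.
pasta + avocado with both tight: 1.445 servings and 2.369 servings → $2.95.
strawberries + broccoli: intersection lies outside the first quadrant.
strawberries + avocado: the both-tight solution has a negative serving — not a feasible corner.
broccoli + avocado with both targets exact would need a negative amount; discard.
The minimum over all feasible corners is $2.95.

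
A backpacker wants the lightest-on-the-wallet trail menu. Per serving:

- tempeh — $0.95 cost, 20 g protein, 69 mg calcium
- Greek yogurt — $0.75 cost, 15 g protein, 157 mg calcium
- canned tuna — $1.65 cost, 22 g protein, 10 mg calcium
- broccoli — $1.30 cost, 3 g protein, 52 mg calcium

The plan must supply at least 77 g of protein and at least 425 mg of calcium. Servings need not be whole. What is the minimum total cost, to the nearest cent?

The cheapest plan sits at a corner of the feasible region — with two constraints it uses at most two foods.
tempeh only: max(77/20, 425/69) = 6.159 servings → $5.85.
Greek yogurt only: max(77/15, 425/157) = 5.133 servings → $3.85.
canned tuna only: max(77/22, 425/10) = 42.5 servings → $70.12.
broccoli only: max(77/3, 425/52) = 25.67 servings → $33.37.
tempeh + Greek yogurt with both tight: 2.714 servings and 1.514 servings → $3.71.
tempeh + canned tuna with both targets exact would need a negative amount; discard.
tempeh + broccoli with both tight: 3.276 servings and 3.826 servings → $8.09.
Greek yogurt + canned tuna with both tight: 2.597 servings and 1.729 servings → $4.80.
Greek yogurt + broccoli with both targets exact would need a negative amount; discard.
canned tuna + broccoli with both tight: 2.45 servings and 7.702 servings → $14.05.
The minimum over all feasible corners is $3.71.

$3.71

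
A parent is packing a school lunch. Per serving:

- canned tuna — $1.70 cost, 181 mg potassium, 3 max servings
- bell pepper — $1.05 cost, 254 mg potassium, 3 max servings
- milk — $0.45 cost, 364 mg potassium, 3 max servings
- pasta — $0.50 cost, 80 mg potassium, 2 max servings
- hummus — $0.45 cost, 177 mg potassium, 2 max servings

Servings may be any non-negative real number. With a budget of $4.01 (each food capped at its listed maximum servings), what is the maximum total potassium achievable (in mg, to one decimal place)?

1871.8 mg

Potassium per dollar: milk 808.9, hummus 393.3, bell pepper 241.9, pasta 160, canned tuna 106.5.
Take 3 servings of milk: spends $1.35, +1092.0 mg potassium (running total 1092.0 mg).
Take 2 servings of hummus: spends $0.90, +354.0 mg potassium (running total 1446.0 mg).
Take 1.676 servings of bell pepper: spends $1.76, +425.8 mg potassium (running total 1871.8 mg).
Filling greedily by potassium-per-dollar is optimal for one linear limit, giving 1871.8 mg.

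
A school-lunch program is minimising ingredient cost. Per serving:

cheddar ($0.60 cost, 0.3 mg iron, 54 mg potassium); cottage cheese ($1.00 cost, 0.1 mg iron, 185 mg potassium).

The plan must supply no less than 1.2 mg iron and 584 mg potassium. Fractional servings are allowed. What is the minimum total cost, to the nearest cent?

cheddar only: max(1.2/0.3, 584/54) = 10.81 servings → $6.49.
cottage cheese only: max(1.2/0.1, 584/185) = 12 servings → $12.00.
cheddar + cottage cheese with both tight: 3.265 servings and 2.204 servings → $4.16.
So the least-cost plan costs $4.16.

$4.16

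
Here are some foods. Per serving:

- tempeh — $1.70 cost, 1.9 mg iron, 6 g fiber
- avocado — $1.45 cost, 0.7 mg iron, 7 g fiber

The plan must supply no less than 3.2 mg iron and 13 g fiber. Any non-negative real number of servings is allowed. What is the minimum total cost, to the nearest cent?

At the optimum either one food covers both requirements or two foods hit both targets exactly; no other combination can be cheaper.
tempeh only: max(3.2/1.9, 13/6) = 2.167 servings → $3.68.
avocado only: max(3.2/0.7, 13/7) = 4.571 servings → $6.63.
tempeh + avocado with both tight: 1.462 servings and 0.6044 servings → $3.36.
The minimum over all feasible corners is $3.36.

$3.36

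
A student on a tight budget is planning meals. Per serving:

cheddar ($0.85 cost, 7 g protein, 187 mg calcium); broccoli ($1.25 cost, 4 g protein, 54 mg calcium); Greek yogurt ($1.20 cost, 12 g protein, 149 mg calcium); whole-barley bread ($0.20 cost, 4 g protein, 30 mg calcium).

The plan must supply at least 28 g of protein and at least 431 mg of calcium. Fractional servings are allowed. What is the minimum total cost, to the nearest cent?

At the optimum either one food covers both requirements or two foods hit both targets exactly; no other combination can be cheaper.
cheddar only: max(28/7, 431/187) = 4 servings → $3.40.
broccoli only: max(28/4, 431/54) = 7.981 servings → $9.98.
Greek yogurt only: max(28/12, 431/149) = 2.893 servings → $3.47.
whole-barley bread only: max(28/4, 431/30) = 14.37 servings → $2.87.
cheddar + broccoli with both tight: 0.573 servings and 5.997 servings → $7.98.
cheddar + Greek yogurt with both tight: 0.8326 servings and 1.848 servings → $2.92.
cheddar + whole-barley bread with both tight: 1.643 servings and 4.125 servings → $2.22.
broccoli + Greek yogurt: the both-tight solution has a negative serving — not a feasible corner.
broccoli + whole-barley bread: intersection lies outside the first quadrant.
Greek yogurt + whole-barley bread: intersection lies outside the first quadrant.
Cheapest feasible corner: $2.22.

$2.22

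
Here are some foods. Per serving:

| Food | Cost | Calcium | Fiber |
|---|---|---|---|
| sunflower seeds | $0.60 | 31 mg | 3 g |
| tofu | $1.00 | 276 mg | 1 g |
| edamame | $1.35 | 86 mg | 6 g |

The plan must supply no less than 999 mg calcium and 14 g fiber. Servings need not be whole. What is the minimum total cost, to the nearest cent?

For a min-cost LP with two ≥-constraints, a basic feasible solution has at most two positive variables.
sunflower seeds only: max(999/31, 14/3) = 32.23 servings → $19.34.
tofu only: max(999/276, 14/1) = 14 servings → $14.00.
edamame only: max(999/86, 14/6) = 11.62 servings → $15.68.
sunflower seeds + tofu with both tight: 3.595 servings and 3.216 servings → $5.37.
sunflower seeds + edamame with both targets exact would need a negative amount; discard.
tofu + edamame with both tight: 3.051 servings and 1.825 servings → $5.51.
So the least-cost plan costs $5.37.

$5.37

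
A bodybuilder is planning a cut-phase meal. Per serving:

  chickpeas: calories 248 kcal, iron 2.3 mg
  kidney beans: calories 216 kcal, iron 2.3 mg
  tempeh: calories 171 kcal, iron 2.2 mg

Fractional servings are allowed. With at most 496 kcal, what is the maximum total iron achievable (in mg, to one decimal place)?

Iron per kcal: tempeh 0.01287, kidney beans 0.01065, chickpeas 0.009274.
With no serving limits, spend the whole calories allowance on tempeh: 496 kcal / 171 kcal × 2.2 mg = 6.4 mg.

6.4 mg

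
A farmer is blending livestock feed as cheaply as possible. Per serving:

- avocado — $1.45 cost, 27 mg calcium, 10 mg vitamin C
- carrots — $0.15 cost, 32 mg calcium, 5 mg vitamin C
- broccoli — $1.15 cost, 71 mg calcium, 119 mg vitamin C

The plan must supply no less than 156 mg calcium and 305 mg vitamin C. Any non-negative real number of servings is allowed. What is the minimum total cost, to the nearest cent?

Minimising a linear cost over {calcium ≥ 156, vitamin C ≥ 305, servings ≥ 0} — the optimum is at a vertex, using one or two foods.
avocado only: max(156/27, 305/10) = 30.5 servings → $44.23.
carrots only: max(156/32, 305/5) = 61 servings → $9.15.
broccoli only: max(156/71, 305/119) = 2.563 servings → $2.95.
avocado + carrots: the both-tight solution has a negative serving — not a feasible corner.
avocado + broccoli with both targets exact would need a negative amount; discard.
carrots + broccoli: intersection lies outside the first quadrant.
So the least-cost plan costs $2.95.

$2.95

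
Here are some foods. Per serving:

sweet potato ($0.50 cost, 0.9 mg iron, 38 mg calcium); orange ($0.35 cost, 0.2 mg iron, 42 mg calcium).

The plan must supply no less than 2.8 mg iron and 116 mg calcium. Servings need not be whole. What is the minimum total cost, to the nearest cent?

The cheapest plan sits at a corner of the feasible region — with two constraints it uses at most two foods.
sweet potato only: max(2.8/0.9, 116/38) = 3.111 servings → $1.56.
orange only: max(2.8/0.2, 116/42) = 14 servings → $4.90.
sweet potato + orange: intersection lies outside the first quadrant.
Cheapest feasible corner: $1.56.

$1.56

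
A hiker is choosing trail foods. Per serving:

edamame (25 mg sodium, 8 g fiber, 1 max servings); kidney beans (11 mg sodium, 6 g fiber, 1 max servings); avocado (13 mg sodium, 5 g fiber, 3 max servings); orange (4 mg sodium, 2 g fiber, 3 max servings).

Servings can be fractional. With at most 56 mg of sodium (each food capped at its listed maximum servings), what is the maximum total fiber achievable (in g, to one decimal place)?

Fiber per mg sodium: kidney beans 0.5455, orange 0.5, avocado 0.3846, edamame 0.32.
Take 1 serving of kidney beans: uses 11 mg sodium, +6.0 g fiber (running total 6.0 g).
Take 3 servings of orange: uses 12 mg sodium, +6.0 g fiber (running total 12.0 g).
Take 2.538 servings of avocado: uses 33 mg sodium, +12.7 g fiber (running total 24.7 g).
Greedy by best ratio exhausts the sodium allowance optimally: 24.7 g.

24.7 g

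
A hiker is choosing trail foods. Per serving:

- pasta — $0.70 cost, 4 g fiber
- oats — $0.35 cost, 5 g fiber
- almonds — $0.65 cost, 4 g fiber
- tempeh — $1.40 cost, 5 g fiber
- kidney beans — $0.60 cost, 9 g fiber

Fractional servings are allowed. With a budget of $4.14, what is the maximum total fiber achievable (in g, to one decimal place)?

62.1 g

Fiber per dollar: kidney beans 15, oats 14.29, almonds 6.154, pasta 5.714, tempeh 3.571.
With no serving limits, spend the whole cost allowance on kidney beans: $4.14 / $0.60 × 9 g = 62.1 g.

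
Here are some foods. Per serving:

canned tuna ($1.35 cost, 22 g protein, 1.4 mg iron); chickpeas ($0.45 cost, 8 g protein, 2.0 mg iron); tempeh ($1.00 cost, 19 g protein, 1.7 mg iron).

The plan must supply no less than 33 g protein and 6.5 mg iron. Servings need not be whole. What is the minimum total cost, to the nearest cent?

Check every corner: each single food scaled to meet both minima, and each pair solved so both constraints bind.
canned tuna only: max(33/22, 6.5/1.4) = 4.643 servings → $6.27.
chickpeas only: max(33/8, 6.5/2.0) = 4.125 servings → $1.86.
tempeh only: max(33/19, 6.5/1.7) = 3.824 servings → $3.82.
canned tuna + chickpeas with both tight: 0.4268 servings and 2.951 servings → $1.90.
canned tuna + tempeh with both targets exact would need a negative amount; discard.
chickpeas + tempeh with both tight: 2.762 servings and 0.5738 servings → $1.82.
The minimum over all feasible corners is $1.82.

$1.82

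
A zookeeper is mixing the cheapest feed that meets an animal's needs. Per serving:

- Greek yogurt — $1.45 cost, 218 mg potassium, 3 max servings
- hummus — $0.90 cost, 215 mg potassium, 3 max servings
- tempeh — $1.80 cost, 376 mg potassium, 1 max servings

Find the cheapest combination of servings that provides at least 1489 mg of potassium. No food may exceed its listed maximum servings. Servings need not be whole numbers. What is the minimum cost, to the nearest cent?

Cost per mg of potassium: hummus $0.0042, tempeh $0.0048, Greek yogurt $0.0067.
Take 3 servings of hummus: +645.0 mg potassium for $2.70 (total $2.70, still need 844.0 mg).
Take 1 serving of tempeh: +376.0 mg potassium for $1.80 (total $4.50, still need 468.0 mg).
Take 2.147 servings of Greek yogurt: +468.0 mg potassium for $3.11 (total $7.61, still need 0.0 mg).
Filling from the cheapest source first is optimal under one linear minimum: $7.61.

$7.61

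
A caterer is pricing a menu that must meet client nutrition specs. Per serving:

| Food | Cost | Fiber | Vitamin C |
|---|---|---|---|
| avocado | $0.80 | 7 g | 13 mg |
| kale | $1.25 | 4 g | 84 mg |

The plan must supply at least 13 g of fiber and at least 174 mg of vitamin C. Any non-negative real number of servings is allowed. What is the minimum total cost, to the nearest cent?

At the optimum either one food covers both requirements or two foods hit both targets exactly; no other combination can be cheaper.
avocado only: max(13/7, 174/13) = 13.38 servings → $10.71.
kale only: max(13/4, 174/84) = 3.25 servings → $4.06.
avocado + kale with both tight: 0.7388 servings and 1.957 servings → $3.04.
The minimum over all feasible corners is $3.04.

$3.04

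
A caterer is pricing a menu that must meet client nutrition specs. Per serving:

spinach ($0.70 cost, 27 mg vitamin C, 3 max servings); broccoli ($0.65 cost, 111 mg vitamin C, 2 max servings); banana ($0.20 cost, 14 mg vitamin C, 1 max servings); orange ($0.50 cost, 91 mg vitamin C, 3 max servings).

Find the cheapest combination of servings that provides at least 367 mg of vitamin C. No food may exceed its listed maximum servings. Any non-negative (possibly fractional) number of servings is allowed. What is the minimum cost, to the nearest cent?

$2.05

Cost per mg of vitamin C: orange $0.0055, broccoli $0.0059, banana $0.0143, spinach $0.0259.
Take 3 servings of orange: +273.0 mg vitamin C for $1.50 (total $1.50, still need 94.0 mg).
Take 0.8468 servings of broccoli: +94.0 mg vitamin C for $0.55 (total $2.05, still need 0.0 mg).
Greedy by cheapest-per-mg is optimal for a single linear constraint, so the minimum cost is $2.05.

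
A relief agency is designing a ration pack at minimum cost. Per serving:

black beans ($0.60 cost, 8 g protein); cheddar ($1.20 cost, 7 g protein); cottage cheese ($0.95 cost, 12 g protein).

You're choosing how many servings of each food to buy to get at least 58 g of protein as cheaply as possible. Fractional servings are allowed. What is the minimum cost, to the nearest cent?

$4.35

Cost per g of protein: black beans $0.0750, cottage cheese $0.0792, cheddar $0.1714.
With no serving limits, use only black beans: 58 g / 8 g = 7.25 servings × $0.60 = $4.35.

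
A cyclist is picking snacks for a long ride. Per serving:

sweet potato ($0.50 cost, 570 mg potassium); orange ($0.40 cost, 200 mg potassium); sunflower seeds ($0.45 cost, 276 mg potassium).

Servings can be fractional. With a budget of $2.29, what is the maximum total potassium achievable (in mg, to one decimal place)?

Potassium per dollar: sweet potato 1140, sunflower seeds 613.3, orange 500.
With no serving limits, spend the whole cost allowance on sweet potato: $2.29 / $0.50 × 570 mg = 2610.6 mg.

2610.6 mg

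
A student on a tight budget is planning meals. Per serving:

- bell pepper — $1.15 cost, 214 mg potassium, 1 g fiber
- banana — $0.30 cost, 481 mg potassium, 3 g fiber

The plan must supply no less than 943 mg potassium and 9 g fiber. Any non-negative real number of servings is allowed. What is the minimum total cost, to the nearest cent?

$0.90

For a min-cost LP with two ≥-constraints, a basic feasible solution has at most two positive variables.
bell pepper only: max(943/214, 9/1) = 9 servings → $10.35.
banana only: max(943/481, 9/3) = 3 servings → $0.90.
bell pepper + banana: intersection lies outside the first quadrant.
The minimum over all feasible corners is $0.90.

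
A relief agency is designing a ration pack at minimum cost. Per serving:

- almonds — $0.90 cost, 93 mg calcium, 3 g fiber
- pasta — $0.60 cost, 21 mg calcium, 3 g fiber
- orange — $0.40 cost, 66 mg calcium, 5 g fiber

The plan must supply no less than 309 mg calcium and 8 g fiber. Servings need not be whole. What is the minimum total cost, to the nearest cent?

This is a tiny linear program; its minimum lies at a vertex of the feasible set. List the vertices and price them.
almonds only: max(309/93, 8/3) = 3.323 servings → $2.99.
pasta only: max(309/21, 8/3) = 14.71 servings → $8.83.
orange only: max(309/66, 8/5) = 4.682 servings → $1.87.
almonds + pasta: the both-tight solution has a negative serving — not a feasible corner.
almonds + orange: the both-tight solution has a negative serving — not a feasible corner.
pasta + orange with both targets exact would need a negative amount; discard.
The minimum over all feasible corners is $1.87.

$1.87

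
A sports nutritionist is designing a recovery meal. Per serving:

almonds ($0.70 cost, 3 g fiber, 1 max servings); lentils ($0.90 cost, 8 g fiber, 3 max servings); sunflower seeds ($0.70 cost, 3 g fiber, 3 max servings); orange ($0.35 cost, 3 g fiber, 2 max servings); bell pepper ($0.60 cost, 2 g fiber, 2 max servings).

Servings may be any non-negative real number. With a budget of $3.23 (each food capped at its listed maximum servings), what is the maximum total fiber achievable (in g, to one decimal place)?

28.5 g

Fiber per dollar: lentils 8.889, orange 8.571, almonds 4.286, sunflower seeds 4.286, bell pepper 3.333.
Take 3 servings of lentils: spends $2.70, +24.0 g fiber (running total 24.0 g).
Take 1.514 servings of orange: spends $0.53, +4.5 g fiber (running total 28.5 g).
Filling greedily by fiber-per-dollar is optimal for one linear limit, giving 28.5 g.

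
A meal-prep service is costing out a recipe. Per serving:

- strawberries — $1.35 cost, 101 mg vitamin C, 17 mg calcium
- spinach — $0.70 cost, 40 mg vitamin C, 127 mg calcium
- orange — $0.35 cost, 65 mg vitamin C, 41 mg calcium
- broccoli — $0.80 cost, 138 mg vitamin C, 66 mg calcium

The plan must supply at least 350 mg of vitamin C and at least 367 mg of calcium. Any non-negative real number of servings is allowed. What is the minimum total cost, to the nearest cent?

This is a tiny linear program; its minimum lies at a vertex of the feasible set. List the vertices and price them.
strawberries only: max(350/101, 367/17) = 21.59 servings → $29.14.
spinach only: max(350/40, 367/127) = 8.75 servings → $6.12.
orange only: max(350/65, 367/41) = 8.951 servings → $3.13.
broccoli only: max(350/138, 367/66) = 5.561 servings → $4.45.
strawberries + spinach with both tight: 2.451 servings and 2.562 servings → $5.10.
strawberries + orange: the both-tight solution has a negative serving — not a feasible corner.
strawberries + broccoli: intersection lies outside the first quadrant.
spinach + orange with both tight: 1.437 servings and 4.5 servings → $2.58.
spinach + broccoli with both tight: 1.85 servings and 2 servings → $2.90.
orange + broccoli with both targets exact would need a negative amount; discard.
The minimum over all feasible corners is $2.58.

$2.58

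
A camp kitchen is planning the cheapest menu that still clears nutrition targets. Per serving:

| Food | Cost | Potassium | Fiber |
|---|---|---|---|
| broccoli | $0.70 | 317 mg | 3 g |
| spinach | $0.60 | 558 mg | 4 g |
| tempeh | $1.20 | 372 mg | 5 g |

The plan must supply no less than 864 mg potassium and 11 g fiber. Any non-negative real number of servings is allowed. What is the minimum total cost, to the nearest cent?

Compare the cost at each extreme point of the feasible region.
broccoli only: max(864/317, 11/3) = 3.667 servings → $2.57.
spinach only: max(864/558, 11/4) = 2.75 servings → $1.65.
tempeh only: max(864/372, 11/5) = 2.323 servings → $2.79.
broccoli + spinach: the both-tight solution has a negative serving — not a feasible corner.
broccoli + tempeh with both tight: 0.4861 servings and 1.908 servings → $2.63.
spinach + tempeh with both tight: 0.1751 servings and 2.06 servings → $2.58.
So the least-cost plan costs $1.65.

$1.65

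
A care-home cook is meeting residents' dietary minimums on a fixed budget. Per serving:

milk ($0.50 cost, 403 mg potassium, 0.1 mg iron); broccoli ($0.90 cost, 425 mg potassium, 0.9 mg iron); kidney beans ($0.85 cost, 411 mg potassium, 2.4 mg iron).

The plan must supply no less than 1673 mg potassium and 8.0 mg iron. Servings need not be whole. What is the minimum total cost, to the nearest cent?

$3.20

Minimising a linear cost over {potassium ≥ 1673, iron ≥ 8.0, servings ≥ 0} — the optimum is at a vertex, using one or two foods.
milk only: max(1673/403, 8.0/0.1) = 80 servings → $40.00.
broccoli only: max(1673/425, 8.0/0.9) = 8.889 servings → $8.00.
kidney beans only: max(1673/411, 8.0/2.4) = 4.071 servings → $3.46.
milk + broccoli: intersection lies outside the first quadrant.
milk + kidney beans with both tight: 0.7852 servings and 3.301 servings → $3.20.
broccoli + kidney beans with both tight: 1.119 servings and 2.914 servings → $3.48.
So the least-cost plan costs $3.20.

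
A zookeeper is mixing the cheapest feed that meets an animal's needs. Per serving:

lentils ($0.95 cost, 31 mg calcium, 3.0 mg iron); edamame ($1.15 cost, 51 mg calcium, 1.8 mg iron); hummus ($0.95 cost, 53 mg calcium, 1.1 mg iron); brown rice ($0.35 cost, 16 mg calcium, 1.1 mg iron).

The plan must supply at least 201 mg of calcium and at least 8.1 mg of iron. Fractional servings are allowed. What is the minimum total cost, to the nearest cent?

$3.93

An LP optimum is at a vertex; with two nutrient constraints at most two foods are used. Check each candidate.
lentils only: max(201/31, 8.1/3.0) = 6.484 servings → $6.16.
edamame only: max(201/51, 8.1/1.8) = 4.5 servings → $5.17.
hummus only: max(201/53, 8.1/1.1) = 7.364 servings → $7.00.
brown rice only: max(201/16, 8.1/1.1) = 12.56 servings → $4.40.
lentils + edamame with both tight: 0.5278 servings and 3.62 servings → $4.66.
lentils + hummus with both tight: 1.667 servings and 2.817 servings → $4.26.
lentils + brown rice: the both-tight solution has a negative serving — not a feasible corner.
edamame + hummus with both targets exact would need a negative amount; discard.
edamame + brown rice with both tight: 3.352 servings and 1.879 servings → $4.51.
hummus + brown rice with both tight: 2.248 servings and 5.115 servings → $3.93.
So the least-cost plan costs $3.93.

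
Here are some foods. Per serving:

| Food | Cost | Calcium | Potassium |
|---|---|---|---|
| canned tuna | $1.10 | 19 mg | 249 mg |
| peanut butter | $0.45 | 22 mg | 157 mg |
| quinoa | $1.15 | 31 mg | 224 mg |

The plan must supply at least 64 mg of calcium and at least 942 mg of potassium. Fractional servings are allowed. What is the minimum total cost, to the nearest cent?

$2.70

At the optimum either one food covers both requirements or two foods hit both targets exactly; no other combination can be cheaper.
canned tuna only: max(64/19, 942/249) = 3.783 servings → $4.16.
peanut butter only: max(64/22, 942/157) = 6 servings → $2.70.
quinoa only: max(64/31, 942/224) = 4.205 servings → $4.84.
canned tuna + peanut butter with both targets exact would need a negative amount; discard.
canned tuna + quinoa: intersection lies outside the first quadrant.
peanut butter + quinoa: intersection lies outside the first quadrant.
Cheapest feasible corner: $2.70.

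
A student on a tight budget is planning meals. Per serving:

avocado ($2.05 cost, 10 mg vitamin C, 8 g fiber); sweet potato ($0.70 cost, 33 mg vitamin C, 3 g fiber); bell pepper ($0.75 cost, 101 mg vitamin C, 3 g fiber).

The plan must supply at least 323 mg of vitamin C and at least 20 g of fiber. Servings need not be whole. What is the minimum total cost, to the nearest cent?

avocado only: max(323/10, 20/8) = 32.3 servings → $66.22.
sweet potato only: max(323/33, 20/3) = 9.788 servings → $6.85.
bell pepper only: max(323/101, 20/3) = 6.667 servings → $5.00.
avocado + sweet potato: intersection lies outside the first quadrant.
avocado + bell pepper with both tight: 1.351 servings and 3.064 servings → $5.07.
sweet potato + bell pepper with both tight: 5.152 servings and 1.515 servings → $4.74.
So the least-cost plan costs $4.74.

$4.74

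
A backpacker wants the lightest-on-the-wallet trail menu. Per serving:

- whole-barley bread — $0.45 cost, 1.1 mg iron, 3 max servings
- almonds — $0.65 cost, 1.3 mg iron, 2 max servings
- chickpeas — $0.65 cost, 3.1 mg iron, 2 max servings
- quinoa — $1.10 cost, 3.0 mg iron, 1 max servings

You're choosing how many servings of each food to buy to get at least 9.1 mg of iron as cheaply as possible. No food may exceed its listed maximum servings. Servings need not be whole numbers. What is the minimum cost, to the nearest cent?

$2.36

Cost per mg of iron: chickpeas $0.2097, quinoa $0.3667, whole-barley bread $0.4091, almonds $0.5000.
Take 2 servings of chickpeas: +6.2 mg iron for $1.30 (total $1.30, still need 2.9 mg).
Take 0.9667 servings of quinoa: +2.9 mg iron for $1.06 (total $2.36, still need 0.0 mg).
Filling from the cheapest source first is optimal under one linear minimum: $2.36.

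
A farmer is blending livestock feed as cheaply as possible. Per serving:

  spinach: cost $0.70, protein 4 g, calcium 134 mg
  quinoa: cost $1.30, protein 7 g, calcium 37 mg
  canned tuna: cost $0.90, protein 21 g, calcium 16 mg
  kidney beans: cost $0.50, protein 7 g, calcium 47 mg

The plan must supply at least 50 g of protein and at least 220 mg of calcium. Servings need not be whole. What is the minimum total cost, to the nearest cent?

$2.88

The cheapest plan sits at a corner of the feasible region — with two constraints it uses at most two foods.
spinach only: max(50/4, 220/134) = 12.5 servings → $8.75.
quinoa only: max(50/7, 220/37) = 7.143 servings → $9.29.
canned tuna only: max(50/21, 220/16) = 13.75 servings → $12.38.
kidney beans only: max(50/7, 220/47) = 7.143 servings → $3.57.
spinach + quinoa with both targets exact would need a negative amount; discard.
spinach + canned tuna with both tight: 1.389 servings and 2.116 servings → $2.88.
spinach + kidney beans with both targets exact would need a negative amount; discard.
quinoa + canned tuna with both tight: 5.744 servings and 0.4662 servings → $7.89.
quinoa + kidney beans: the both-tight solution has a negative serving — not a feasible corner.
canned tuna + kidney beans with both tight: 0.9257 servings and 4.366 servings → $3.02.
Cheapest feasible corner: $2.88.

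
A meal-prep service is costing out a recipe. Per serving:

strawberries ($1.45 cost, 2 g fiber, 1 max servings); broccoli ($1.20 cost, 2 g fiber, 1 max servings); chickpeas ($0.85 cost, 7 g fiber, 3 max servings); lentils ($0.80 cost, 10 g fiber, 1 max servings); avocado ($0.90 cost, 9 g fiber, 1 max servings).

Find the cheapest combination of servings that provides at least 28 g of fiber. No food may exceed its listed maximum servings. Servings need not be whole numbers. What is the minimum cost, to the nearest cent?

$2.79

Cost per g of fiber: lentils $0.0800, avocado $0.1000, chickpeas $0.1214, broccoli $0.6000, strawberries $0.7250.
Take 1 serving of lentils: +10.0 g fiber for $0.80 (total $0.80, still need 18.0 g).
Take 1 serving of avocado: +9.0 g fiber for $0.90 (total $1.70, still need 9.0 g).
Take 1.286 servings of chickpeas: +9.0 g fiber for $1.09 (total $2.79, still need 0.0 g).
Filling from the cheapest source first is optimal under one linear minimum: $2.79.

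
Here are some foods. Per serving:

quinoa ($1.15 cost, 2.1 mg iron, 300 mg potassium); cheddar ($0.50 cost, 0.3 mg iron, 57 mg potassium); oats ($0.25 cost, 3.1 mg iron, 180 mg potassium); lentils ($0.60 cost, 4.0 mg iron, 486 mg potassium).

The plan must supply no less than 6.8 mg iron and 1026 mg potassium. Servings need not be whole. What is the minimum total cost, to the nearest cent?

$1.27

This is a tiny linear program; its minimum lies at a vertex of the feasible set. List the vertices and price them.
quinoa only: max(6.8/2.1, 1026/300) = 3.42 servings → $3.93.
cheddar only: max(6.8/0.3, 1026/57) = 22.67 servings → $11.33.
oats only: max(6.8/3.1, 1026/180) = 5.7 servings → $1.43.
lentils only: max(6.8/4.0, 1026/486) = 2.111 servings → $1.27.
quinoa + cheddar with both tight: 2.687 servings and 3.859 servings → $5.02.
quinoa + oats: the both-tight solution has a negative serving — not a feasible corner.
quinoa + lentils with both targets exact would need a negative amount; discard.
cheddar + oats with both tight: 15.95 servings and 0.6504 servings → $8.14.
cheddar + lentils with both tight: 9.723 servings and 0.9708 servings → $5.44.
oats + lentils: intersection lies outside the first quadrant.
The minimum over all feasible corners is $1.27.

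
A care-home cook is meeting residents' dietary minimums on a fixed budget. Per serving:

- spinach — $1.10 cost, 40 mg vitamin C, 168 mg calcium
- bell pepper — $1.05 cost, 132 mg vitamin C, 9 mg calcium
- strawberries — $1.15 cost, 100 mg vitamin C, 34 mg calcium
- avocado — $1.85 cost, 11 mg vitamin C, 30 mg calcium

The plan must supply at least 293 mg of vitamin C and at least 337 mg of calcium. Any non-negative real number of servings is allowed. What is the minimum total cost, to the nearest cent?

Check every corner: each single food scaled to meet both minima, and each pair solved so both constraints bind.
spinach only: max(293/40, 337/168) = 7.325 servings → $8.06.
bell pepper only: max(293/132, 337/9) = 37.44 servings → $39.32.
strawberries only: max(293/100, 337/34) = 9.912 servings → $11.40.
avocado only: max(293/11, 337/30) = 26.64 servings → $49.28.
spinach + bell pepper with both tight: 1.918 servings and 1.638 servings → $3.83.
spinach + strawberries with both tight: 1.537 servings and 2.315 servings → $4.35.
spinach + avocado with both targets exact would need a negative amount; discard.
bell pepper + strawberries: intersection lies outside the first quadrant.
bell pepper + avocado with both tight: 1.316 servings and 10.84 servings → $21.43.
strawberries + avocado with both tight: 1.936 servings and 9.04 servings → $18.95.
Cheapest feasible corner: $3.83.

$3.83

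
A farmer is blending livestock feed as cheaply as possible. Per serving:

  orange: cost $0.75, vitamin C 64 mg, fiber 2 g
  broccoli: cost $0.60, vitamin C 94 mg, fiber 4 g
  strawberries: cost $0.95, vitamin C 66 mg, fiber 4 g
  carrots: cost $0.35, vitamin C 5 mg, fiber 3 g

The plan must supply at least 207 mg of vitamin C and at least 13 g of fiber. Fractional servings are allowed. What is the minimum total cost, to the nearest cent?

$1.80

The cheapest plan sits at a corner of the feasible region — with two constraints it uses at most two foods.
orange only: max(207/64, 13/2) = 6.5 servings → $4.88.
broccoli only: max(207/94, 13/4) = 3.25 servings → $1.95.
strawberries only: max(207/66, 13/4) = 3.25 servings → $3.09.
carrots only: max(207/5, 13/3) = 41.4 servings → $14.49.
orange + broccoli: intersection lies outside the first quadrant.
orange + strawberries: intersection lies outside the first quadrant.
orange + carrots with both tight: 3.055 servings and 2.297 servings → $3.10.
broccoli + strawberries with both targets exact would need a negative amount; discard.
broccoli + carrots with both tight: 2.122 servings and 1.504 servings → $1.80.
strawberries + carrots with both tight: 3.124 servings and 0.1685 servings → $3.03.
So the least-cost plan costs $1.80.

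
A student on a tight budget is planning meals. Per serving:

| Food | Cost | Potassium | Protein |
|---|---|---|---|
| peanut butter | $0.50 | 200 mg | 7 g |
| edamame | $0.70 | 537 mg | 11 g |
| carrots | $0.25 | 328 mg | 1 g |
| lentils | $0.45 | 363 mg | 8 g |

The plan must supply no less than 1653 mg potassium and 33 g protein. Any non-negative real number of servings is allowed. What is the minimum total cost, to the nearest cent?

$1.96

peanut butter only: max(1653/200, 33/7) = 8.265 servings → $4.13.
edamame only: max(1653/537, 33/11) = 3.078 servings → $2.15.
carrots only: max(1653/328, 33/1) = 33 servings → $8.25.
lentils only: max(1653/363, 33/8) = 4.554 servings → $2.05.
peanut butter + edamame with both targets exact would need a negative amount; discard.
peanut butter + carrots with both tight: 4.375 servings and 2.372 servings → $2.78.
peanut butter + lentils: the both-tight solution has a negative serving — not a feasible corner.
edamame + carrots with both tight: 2.986 servings and 0.1504 servings → $2.13.
edamame + lentils with both targets exact would need a negative amount; discard.
carrots + lentils with both tight: 0.5506 servings and 4.056 servings → $1.96.
Cheapest feasible corner: $1.96.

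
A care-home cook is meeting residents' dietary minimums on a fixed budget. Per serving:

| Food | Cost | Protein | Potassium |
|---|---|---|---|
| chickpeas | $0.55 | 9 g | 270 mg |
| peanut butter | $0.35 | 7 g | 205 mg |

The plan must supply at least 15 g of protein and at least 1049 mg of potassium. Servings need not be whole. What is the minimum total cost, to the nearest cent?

chickpeas only: max(15/9, 1049/270) = 3.885 servings → $2.14.
peanut butter only: max(15/7, 1049/205) = 5.117 servings → $1.79.
chickpeas + peanut butter: the both-tight solution has a negative serving — not a feasible corner.
So the least-cost plan costs $1.79.

$1.79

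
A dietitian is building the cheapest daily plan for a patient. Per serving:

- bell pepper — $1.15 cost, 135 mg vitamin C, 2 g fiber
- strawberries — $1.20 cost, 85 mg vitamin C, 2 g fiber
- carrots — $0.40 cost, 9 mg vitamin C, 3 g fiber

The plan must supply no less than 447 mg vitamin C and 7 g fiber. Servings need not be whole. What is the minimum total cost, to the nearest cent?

$3.85

Two binding constraints pin down two serving amounts, so the optimal mix uses at most two foods. The candidates are each food alone (scaled to the tighter of vitamin C/fiber) and each pair with both constraints tight.
bell pepper only: max(447/135, 7/2) = 3.5 servings → $4.03.
strawberries only: max(447/85, 7/2) = 5.259 servings → $6.31.
carrots only: max(447/9, 7/3) = 49.67 servings → $19.87.
bell pepper + strawberries with both tight: 2.99 servings and 0.51 servings → $4.05.
bell pepper + carrots with both tight: 3.302 servings and 0.1318 servings → $3.85.
strawberries + carrots: the both-tight solution has a negative serving — not a feasible corner.
The minimum over all feasible corners is $3.85.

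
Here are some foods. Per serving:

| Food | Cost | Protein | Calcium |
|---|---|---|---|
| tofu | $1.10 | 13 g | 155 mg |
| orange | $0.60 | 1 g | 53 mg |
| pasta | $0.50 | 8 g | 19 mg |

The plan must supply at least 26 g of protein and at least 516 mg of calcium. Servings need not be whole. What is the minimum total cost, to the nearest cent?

$3.66

For a min-cost LP with two ≥-constraints, a basic feasible solution has at most two positive variables.
tofu only: max(26/13, 516/155) = 3.329 servings → $3.66.
orange only: max(26/1, 516/53) = 26 servings → $15.60.
pasta only: max(26/8, 516/19) = 27.16 servings → $13.58.
tofu + orange with both tight: 1.614 servings and 5.015 servings → $4.78.
tofu + pasta: intersection lies outside the first quadrant.
orange + pasta with both tight: 8.973 servings and 2.128 servings → $6.45.
The minimum over all feasible corners is $3.66.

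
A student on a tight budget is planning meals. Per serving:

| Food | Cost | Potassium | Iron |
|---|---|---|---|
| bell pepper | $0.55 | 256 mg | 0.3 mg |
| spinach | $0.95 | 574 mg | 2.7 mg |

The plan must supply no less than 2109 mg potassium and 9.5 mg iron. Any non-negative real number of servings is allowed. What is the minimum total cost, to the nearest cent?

$3.49

bell pepper only: max(2109/256, 9.5/0.3) = 31.67 servings → $17.42.
spinach only: max(2109/574, 9.5/2.7) = 3.674 servings → $3.49.
bell pepper + spinach with both tight: 0.4649 servings and 3.467 servings → $3.55.
The minimum over all feasible corners is $3.49.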